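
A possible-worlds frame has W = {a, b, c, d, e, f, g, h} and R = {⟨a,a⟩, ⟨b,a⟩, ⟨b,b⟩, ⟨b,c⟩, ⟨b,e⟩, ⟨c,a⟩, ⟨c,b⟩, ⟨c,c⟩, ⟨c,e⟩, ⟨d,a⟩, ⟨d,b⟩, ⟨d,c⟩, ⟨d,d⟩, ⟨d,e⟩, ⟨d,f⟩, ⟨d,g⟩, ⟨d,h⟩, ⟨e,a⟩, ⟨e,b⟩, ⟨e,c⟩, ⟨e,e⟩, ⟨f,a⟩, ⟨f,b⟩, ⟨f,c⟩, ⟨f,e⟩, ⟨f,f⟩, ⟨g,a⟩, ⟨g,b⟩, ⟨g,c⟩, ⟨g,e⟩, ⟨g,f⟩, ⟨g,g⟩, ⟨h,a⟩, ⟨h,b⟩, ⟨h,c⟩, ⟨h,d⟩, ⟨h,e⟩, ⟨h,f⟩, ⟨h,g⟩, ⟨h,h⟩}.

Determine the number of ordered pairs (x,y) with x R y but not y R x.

Enumerating: (b,a), (c,a), (d,a), (d,b), (d,c), (d,e), (d,f), (d,g), (e,a), (f,a), (f,b), (f,c), … and 12 more.
Total: 24.

24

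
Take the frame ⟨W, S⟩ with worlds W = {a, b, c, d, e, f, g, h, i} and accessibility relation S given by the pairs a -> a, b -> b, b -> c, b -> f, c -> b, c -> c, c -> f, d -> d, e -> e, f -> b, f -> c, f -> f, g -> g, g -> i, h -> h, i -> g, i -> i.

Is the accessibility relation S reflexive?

Reflexive: yes — every world is S-related to itself.

Yes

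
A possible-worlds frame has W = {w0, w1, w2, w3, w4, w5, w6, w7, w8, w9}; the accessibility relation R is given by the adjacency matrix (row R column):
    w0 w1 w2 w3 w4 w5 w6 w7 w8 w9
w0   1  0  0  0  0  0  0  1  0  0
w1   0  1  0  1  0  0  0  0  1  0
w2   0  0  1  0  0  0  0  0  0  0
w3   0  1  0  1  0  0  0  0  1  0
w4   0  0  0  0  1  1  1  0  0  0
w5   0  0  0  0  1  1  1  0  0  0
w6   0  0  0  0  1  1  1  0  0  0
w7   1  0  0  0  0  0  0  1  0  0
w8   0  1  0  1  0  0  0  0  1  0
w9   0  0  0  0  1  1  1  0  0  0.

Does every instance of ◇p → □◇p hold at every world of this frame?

Yes

By correspondence theory, 5 is valid on a frame iff R is Euclidean.
Euclidean: yes — any two successors of a common world are R-related.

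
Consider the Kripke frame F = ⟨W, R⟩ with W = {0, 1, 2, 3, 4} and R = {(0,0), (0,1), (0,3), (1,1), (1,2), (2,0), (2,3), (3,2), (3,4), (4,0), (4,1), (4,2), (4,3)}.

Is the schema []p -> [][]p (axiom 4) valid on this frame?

No

By correspondence theory, 4 is valid on a frame iff R is transitive.
Transitive: no — 0 R 1 and 1 R 2, but not 0 R 2.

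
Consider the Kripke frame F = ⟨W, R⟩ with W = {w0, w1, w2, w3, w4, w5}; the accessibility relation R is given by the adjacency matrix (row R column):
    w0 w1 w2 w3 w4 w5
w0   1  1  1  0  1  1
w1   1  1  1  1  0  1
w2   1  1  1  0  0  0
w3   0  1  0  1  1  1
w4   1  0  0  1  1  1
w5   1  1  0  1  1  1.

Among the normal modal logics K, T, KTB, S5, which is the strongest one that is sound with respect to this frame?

KTB

Reflexive (axiom T): yes — every world is R-related to itself.
Symmetric (axiom B): yes — every pair in R has its reverse in R.
Euclidean (axiom 5): no — w0 R w1 and w0 R w4, but not w1 R w4.
So F validates K, T, KTB; S5 would additionally require R to be Euclidean. The strongest is KTB.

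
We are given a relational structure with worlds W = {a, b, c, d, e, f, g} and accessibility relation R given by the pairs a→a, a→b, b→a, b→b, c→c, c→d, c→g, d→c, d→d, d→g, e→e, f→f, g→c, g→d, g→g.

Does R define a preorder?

Yes

Reflexive: yes — every world is R-related to itself.
Transitive: yes — every two-step R-path is closed by a direct edge.
So R is a preorder.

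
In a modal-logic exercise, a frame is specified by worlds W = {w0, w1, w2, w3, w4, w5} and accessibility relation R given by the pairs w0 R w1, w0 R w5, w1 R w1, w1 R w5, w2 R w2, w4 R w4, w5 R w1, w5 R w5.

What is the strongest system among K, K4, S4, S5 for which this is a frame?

K4

Transitive (axiom 4): yes — every two-step R-path is closed by a direct edge.
Reflexive (axiom T): no — w0 is not related to itself.
Euclidean (axiom 5): yes — any two successors of a common world are R-related.
So F validates K, K4; S4 would additionally require R to be reflexive. The strongest is K4.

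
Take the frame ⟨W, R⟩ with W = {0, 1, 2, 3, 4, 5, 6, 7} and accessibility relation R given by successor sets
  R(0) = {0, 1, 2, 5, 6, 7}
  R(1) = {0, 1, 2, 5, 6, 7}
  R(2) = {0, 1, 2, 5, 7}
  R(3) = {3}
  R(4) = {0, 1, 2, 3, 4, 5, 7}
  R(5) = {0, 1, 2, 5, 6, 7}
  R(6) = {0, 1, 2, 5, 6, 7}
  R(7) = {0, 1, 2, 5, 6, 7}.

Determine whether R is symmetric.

Symmetric: no — 4 R 0 but not 0 R 4.

No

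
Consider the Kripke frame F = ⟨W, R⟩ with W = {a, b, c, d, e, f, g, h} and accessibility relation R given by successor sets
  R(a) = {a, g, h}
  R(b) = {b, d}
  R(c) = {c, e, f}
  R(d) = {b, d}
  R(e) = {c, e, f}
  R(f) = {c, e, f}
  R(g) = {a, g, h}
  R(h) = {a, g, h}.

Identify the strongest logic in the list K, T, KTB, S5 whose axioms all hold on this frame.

Reflexive (axiom T): yes — every world is R-related to itself.
Symmetric (axiom B): yes — every pair in R has its reverse in R.
Euclidean (axiom 5): yes — any two successors of a common world are R-related.
So F validates K, T, KTB, S5. The strongest is S5.

S5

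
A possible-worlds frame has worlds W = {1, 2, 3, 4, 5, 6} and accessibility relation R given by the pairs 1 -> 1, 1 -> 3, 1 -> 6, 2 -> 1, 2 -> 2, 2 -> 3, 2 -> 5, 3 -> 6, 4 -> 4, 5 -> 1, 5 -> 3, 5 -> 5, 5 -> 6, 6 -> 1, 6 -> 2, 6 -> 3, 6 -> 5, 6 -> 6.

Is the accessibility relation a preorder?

No

Reflexive: no — 3 is not related to itself.
Transitive: no — 1 R 6 and 6 R 2, but not 1 R 2.
So R is not a preorder.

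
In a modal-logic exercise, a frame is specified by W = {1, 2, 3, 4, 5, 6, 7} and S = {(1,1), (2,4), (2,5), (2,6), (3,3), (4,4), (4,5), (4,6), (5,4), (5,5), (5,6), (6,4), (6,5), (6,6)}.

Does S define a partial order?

No

Reflexive: no — 2 is not related to itself.
Transitive: yes — every two-step S-path is closed by a direct edge.
Antisymmetric: no — 4 S 5 and 5 S 4 with 4 ≠ 5.
So S is not a partial order.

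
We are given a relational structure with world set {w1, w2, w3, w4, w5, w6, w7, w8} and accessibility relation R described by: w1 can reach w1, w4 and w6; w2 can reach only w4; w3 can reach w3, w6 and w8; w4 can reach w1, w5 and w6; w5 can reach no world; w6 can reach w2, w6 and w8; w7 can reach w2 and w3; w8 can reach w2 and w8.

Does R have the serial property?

No

Serial: no — w5 has no R-successor.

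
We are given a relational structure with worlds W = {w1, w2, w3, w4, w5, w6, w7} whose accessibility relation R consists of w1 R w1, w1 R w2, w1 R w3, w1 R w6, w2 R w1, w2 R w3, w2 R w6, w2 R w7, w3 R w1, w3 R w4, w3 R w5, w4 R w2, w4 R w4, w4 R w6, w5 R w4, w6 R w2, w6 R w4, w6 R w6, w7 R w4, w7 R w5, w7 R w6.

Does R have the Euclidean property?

No

Euclidean: no — w1 R w3 and w1 R w2, but not w3 R w2.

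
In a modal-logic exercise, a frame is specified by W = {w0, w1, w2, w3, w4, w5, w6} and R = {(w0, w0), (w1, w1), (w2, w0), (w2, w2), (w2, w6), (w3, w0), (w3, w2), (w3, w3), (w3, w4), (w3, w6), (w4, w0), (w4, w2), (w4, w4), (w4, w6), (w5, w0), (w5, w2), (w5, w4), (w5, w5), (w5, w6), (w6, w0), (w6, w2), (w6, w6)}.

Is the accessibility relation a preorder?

Reflexive: yes — every world is R-related to itself.
Transitive: yes — every two-step R-path is closed by a direct edge.
So R is a preorder.

Yes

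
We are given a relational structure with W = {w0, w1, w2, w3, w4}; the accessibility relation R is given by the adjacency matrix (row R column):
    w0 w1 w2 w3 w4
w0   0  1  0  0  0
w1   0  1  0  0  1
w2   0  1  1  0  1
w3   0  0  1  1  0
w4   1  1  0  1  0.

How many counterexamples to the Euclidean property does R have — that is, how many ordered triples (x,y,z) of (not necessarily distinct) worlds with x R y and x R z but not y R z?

11

Enumerating: (w1,w4,w4), (w2,w1,w2), (w2,w4,w2), (w2,w4,w4), (w3,w2,w3), (w4,w0,w0), (w4,w0,w3), (w4,w1,w0), (w4,w1,w3), (w4,w3,w0), (w4,w3,w1).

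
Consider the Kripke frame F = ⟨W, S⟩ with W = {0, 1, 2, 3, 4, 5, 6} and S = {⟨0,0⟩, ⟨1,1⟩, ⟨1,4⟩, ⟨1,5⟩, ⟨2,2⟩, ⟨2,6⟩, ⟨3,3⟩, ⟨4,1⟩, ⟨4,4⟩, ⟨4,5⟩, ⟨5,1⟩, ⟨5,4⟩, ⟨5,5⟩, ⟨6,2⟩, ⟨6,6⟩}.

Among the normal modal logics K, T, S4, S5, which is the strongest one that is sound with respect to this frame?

S5

Reflexive (axiom T): yes — every world is S-related to itself.
Transitive (axiom 4): yes — every two-step S-path is closed by a direct edge.
Euclidean (axiom 5): yes — any two successors of a common world are S-related.
So F validates K, T, S4, S5. The strongest is S5.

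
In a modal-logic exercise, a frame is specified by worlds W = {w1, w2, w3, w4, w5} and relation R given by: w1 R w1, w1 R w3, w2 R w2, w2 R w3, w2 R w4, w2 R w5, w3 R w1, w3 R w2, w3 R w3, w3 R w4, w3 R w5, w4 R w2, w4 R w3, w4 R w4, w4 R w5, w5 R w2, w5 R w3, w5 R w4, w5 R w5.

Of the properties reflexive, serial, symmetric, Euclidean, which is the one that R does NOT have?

Euclidean

Reflexive: yes — every world is R-related to itself.
Serial: yes — every world has a successor (e.g. w1 R w1).
Symmetric: yes — every pair in R has its reverse in R.
Euclidean: no — w3 R w1 and w3 R w2, but not w1 R w2.
Only Euclidean fails.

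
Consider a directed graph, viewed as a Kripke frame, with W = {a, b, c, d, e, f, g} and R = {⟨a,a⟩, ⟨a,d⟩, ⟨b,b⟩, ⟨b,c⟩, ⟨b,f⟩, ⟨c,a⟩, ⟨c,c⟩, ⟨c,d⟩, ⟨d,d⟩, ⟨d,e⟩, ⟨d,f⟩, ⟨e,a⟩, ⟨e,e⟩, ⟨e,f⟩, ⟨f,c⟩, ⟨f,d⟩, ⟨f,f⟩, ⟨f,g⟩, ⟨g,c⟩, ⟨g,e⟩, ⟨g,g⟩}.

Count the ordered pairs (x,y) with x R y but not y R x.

12

Enumerating: (a,d), (b,c), (b,f), (c,a), (c,d), (d,e), (e,a), (e,f), (f,c), (f,g), (g,c), (g,e).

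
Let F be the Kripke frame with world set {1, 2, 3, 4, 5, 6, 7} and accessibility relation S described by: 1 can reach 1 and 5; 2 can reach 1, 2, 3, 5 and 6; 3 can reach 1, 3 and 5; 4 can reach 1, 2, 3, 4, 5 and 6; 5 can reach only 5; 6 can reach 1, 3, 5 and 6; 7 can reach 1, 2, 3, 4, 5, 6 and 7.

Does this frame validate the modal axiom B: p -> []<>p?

By correspondence theory, B is valid on a frame iff S is symmetric.
Symmetric: no — 1 S 5 but not 5 S 1.

No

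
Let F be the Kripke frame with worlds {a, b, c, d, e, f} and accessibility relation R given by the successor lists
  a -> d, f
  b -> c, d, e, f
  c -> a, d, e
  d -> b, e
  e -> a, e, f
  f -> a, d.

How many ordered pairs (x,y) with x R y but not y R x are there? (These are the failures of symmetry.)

Enumerating: (a,d), (b,c), (b,e), (b,f), (c,a), (c,d), (c,e), (d,e), (e,a), (e,f), (f,d).

11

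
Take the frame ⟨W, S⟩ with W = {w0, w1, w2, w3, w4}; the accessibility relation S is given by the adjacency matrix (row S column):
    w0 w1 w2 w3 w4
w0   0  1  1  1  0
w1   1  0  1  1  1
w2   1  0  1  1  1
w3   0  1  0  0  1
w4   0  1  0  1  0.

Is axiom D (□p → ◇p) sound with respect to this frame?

Yes

Axiom D corresponds to the accessibility relation being serial.
Serial: yes — every world has a successor (e.g. w0 S w1).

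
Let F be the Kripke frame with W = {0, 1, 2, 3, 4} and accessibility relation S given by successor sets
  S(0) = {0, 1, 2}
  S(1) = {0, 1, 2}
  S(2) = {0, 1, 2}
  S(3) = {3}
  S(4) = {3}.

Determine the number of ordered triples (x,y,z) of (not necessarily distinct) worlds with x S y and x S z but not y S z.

0

S is Euclidean; there are no such tuples.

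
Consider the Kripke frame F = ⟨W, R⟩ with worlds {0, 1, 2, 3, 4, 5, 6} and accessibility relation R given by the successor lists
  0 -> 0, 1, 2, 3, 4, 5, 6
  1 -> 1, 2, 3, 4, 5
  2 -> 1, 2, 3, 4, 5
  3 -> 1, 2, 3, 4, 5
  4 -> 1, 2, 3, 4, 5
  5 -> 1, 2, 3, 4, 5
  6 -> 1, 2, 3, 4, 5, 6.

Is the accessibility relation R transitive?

Transitive: yes — every two-step R-path is closed by a direct edge.

Yes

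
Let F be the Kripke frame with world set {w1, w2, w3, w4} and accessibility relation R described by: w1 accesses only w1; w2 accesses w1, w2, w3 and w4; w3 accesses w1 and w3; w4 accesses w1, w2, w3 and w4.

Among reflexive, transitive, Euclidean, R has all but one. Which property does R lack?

Euclidean

Reflexive: yes — every world is R-related to itself.
Transitive: yes — every two-step R-path is closed by a direct edge.
Euclidean: no — w2 R w1 and w2 R w3, but not w1 R w3.
Only Euclidean fails.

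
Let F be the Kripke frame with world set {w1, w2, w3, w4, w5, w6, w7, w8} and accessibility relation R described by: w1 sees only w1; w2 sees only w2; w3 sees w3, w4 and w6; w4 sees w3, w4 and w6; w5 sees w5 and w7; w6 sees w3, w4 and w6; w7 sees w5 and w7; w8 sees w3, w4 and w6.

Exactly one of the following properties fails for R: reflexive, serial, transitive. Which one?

reflexive

Reflexive: no — w8 is not related to itself.
Serial: yes — every world has a successor (e.g. w1 R w1).
Transitive: yes — every two-step R-path is closed by a direct edge.
Only reflexive fails.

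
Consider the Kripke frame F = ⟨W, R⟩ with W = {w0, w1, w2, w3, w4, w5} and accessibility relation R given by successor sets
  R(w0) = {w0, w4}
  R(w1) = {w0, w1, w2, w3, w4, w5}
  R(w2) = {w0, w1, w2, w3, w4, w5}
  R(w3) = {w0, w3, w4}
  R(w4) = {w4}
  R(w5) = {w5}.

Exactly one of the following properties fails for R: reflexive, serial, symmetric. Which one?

symmetric

Reflexive: yes — every world is R-related to itself.
Serial: yes — every world has a successor (e.g. w0 R w0).
Symmetric: no — w0 R w4 but not w4 R w0.
Only symmetric fails.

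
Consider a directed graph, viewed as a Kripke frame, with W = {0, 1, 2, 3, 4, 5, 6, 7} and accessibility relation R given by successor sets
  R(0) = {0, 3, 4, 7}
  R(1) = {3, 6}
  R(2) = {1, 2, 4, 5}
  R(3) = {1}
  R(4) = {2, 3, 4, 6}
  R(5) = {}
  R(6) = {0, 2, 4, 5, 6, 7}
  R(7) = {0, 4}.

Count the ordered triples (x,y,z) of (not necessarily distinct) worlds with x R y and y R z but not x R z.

Enumerating: (0,3,1), (0,4,2), (0,4,6), (1,3,1), (1,6,0), (1,6,2), (1,6,4), (1,6,5), (1,6,7), (2,1,3), (2,1,6), (2,4,3), … and 17 more.
Total: 29.

29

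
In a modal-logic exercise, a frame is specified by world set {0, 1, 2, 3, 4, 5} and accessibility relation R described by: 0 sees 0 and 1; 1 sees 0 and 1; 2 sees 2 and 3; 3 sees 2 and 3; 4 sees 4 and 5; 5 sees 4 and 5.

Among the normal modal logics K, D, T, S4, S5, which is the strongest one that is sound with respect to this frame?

Serial (axiom D): yes — every world has a successor (e.g. 0 R 0).
Reflexive (axiom T): yes — every world is R-related to itself.
Transitive (axiom 4): yes — every two-step R-path is closed by a direct edge.
Euclidean (axiom 5): yes — any two successors of a common world are R-related.
So F validates K, D, T, S4, S5. The strongest is S5.

S5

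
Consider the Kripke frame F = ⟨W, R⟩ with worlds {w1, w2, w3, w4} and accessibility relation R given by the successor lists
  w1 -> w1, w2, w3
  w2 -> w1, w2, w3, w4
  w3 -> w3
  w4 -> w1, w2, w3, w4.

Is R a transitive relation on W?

No

Transitive: no — w1 R w2 and w2 R w4, but not w1 R w4.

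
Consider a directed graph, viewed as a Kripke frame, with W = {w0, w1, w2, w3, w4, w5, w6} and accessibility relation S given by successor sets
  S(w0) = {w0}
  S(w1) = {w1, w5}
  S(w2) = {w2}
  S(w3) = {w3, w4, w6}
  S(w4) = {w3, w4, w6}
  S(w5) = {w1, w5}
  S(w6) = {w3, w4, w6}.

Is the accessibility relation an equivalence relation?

Reflexive: yes — every world is S-related to itself.
Symmetric: yes — every pair in S has its reverse in S.
Transitive: yes — every two-step S-path is closed by a direct edge.
So S is an equivalence relation.

Yes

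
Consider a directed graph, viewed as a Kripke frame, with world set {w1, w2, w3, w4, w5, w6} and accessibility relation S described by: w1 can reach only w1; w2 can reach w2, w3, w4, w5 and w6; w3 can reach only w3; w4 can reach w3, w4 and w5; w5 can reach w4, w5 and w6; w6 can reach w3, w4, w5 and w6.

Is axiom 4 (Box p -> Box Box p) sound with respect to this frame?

Axiom 4 corresponds to the accessibility relation being transitive.
Transitive: no — w4 S w5 and w5 S w6, but not w4 S w6.

No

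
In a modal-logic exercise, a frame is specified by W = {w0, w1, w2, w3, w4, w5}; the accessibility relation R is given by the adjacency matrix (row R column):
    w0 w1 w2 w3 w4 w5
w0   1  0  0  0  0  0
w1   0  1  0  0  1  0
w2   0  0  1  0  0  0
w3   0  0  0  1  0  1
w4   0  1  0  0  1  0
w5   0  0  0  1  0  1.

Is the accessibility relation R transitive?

Transitive: yes — every two-step R-path is closed by a direct edge.

Yes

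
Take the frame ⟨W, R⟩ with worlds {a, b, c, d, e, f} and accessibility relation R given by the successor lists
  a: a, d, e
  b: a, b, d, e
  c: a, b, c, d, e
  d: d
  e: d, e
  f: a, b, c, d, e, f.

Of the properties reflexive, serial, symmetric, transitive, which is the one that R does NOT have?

Reflexive: yes — every world is R-related to itself.
Serial: yes — every world has a successor (e.g. a R a).
Symmetric: no — a R d but not d R a.
Transitive: yes — every two-step R-path is closed by a direct edge.
Only symmetric fails.

symmetric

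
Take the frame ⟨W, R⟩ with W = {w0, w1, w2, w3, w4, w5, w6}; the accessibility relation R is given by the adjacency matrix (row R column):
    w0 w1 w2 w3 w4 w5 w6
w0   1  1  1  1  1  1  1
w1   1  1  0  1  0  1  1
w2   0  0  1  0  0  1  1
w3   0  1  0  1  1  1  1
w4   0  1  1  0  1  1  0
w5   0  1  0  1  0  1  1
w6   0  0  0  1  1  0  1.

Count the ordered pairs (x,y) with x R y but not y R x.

Enumerating: (w0,w2), (w0,w3), (w0,w4), (w0,w5), (w0,w6), (w1,w6), (w2,w5), (w2,w6), (w3,w4), (w4,w1), (w4,w2), (w4,w5), (w5,w6), (w6,w4).

14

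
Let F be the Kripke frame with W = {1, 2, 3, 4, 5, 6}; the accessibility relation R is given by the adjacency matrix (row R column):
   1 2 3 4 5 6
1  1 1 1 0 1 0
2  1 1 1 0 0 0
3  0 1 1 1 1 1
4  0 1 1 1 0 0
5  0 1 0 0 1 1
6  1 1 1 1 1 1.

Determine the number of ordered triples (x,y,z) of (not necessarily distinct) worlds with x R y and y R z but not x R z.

17

Enumerating: (1,3,4), (1,3,6), (1,5,6), (2,1,5), (2,3,4), (2,3,5), (2,3,6), (3,2,1), (3,6,1), (4,2,1), (4,3,5), (4,3,6), (5,2,1), (5,2,3), (5,6,1), (5,6,3), (5,6,4).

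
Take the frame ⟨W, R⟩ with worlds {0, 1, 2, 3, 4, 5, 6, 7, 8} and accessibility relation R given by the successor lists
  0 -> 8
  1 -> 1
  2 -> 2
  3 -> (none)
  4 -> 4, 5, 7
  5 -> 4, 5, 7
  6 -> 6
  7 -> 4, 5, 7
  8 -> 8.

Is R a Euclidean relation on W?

Yes

Euclidean: yes — any two successors of a common world are R-related.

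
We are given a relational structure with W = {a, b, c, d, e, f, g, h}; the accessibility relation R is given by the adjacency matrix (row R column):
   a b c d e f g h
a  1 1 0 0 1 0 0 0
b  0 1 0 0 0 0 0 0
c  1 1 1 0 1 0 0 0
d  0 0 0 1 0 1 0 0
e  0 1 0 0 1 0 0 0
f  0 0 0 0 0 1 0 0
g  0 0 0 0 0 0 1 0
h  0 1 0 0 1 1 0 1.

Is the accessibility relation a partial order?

Reflexive: yes — every world is R-related to itself.
Transitive: yes — every two-step R-path is closed by a direct edge.
Antisymmetric: yes — no distinct pair is related both ways.
So R is a partial order.

Yes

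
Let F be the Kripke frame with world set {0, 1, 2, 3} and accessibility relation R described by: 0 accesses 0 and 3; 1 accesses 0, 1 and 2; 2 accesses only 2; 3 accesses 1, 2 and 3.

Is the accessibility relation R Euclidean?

No

Euclidean: no — 1 R 0 and 1 R 2, but not 0 R 2.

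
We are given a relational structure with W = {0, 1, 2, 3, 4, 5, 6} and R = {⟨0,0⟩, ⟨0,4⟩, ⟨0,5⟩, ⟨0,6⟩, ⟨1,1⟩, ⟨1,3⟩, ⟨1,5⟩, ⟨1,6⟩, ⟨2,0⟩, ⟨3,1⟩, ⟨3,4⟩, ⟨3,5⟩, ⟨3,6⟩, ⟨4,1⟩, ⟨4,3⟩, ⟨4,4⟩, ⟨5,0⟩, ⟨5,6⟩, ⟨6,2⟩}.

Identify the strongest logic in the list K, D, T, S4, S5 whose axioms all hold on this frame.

D

Serial (axiom D): yes — every world has a successor (e.g. 0 R 0).
Reflexive (axiom T): no — 2 is not related to itself.
Transitive (axiom 4): no — 0 R 4 and 4 R 1, but not 0 R 1.
Euclidean (axiom 5): no — 0 R 4 and 0 R 5, but not 4 R 5.
So F validates K, D; T would additionally require R to be reflexive. The strongest is D.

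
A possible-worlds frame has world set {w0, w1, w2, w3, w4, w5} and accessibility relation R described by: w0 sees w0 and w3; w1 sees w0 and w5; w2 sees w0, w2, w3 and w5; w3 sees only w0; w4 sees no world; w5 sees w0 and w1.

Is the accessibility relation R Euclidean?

No

Euclidean: no — w1 R w0 and w1 R w5, but not w0 R w5.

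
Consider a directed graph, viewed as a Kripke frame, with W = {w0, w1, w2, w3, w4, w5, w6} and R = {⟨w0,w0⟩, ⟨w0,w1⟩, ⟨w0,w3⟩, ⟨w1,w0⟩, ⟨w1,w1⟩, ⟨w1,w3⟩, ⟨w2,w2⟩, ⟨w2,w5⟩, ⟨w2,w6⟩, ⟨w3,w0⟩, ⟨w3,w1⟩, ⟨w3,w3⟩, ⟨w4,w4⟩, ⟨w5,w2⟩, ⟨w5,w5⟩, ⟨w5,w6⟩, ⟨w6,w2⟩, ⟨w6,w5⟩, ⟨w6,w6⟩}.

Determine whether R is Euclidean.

Euclidean: yes — any two successors of a common world are R-related.

Yes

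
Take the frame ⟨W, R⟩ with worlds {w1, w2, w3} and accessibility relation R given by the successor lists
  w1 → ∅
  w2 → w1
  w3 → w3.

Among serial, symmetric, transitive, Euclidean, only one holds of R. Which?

transitive

Serial: no — w1 has no R-successor.
Symmetric: no — w2 R w1 but not w1 R w2.
Transitive: yes — every two-step R-path is closed by a direct edge.
Euclidean: no — w2 R w1 and w2 R w1, but not w1 R w1.
Only transitive holds.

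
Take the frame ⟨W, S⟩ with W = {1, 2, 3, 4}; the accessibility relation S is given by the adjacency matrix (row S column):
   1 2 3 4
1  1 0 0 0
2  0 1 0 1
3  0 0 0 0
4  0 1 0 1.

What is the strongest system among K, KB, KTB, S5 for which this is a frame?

Symmetric (axiom B): yes — every pair in S has its reverse in S.
Reflexive (axiom T): no — 3 is not related to itself.
Euclidean (axiom 5): yes — any two successors of a common world are S-related.
So F validates K, KB; KTB would additionally require S to be reflexive. The strongest is KB.

KB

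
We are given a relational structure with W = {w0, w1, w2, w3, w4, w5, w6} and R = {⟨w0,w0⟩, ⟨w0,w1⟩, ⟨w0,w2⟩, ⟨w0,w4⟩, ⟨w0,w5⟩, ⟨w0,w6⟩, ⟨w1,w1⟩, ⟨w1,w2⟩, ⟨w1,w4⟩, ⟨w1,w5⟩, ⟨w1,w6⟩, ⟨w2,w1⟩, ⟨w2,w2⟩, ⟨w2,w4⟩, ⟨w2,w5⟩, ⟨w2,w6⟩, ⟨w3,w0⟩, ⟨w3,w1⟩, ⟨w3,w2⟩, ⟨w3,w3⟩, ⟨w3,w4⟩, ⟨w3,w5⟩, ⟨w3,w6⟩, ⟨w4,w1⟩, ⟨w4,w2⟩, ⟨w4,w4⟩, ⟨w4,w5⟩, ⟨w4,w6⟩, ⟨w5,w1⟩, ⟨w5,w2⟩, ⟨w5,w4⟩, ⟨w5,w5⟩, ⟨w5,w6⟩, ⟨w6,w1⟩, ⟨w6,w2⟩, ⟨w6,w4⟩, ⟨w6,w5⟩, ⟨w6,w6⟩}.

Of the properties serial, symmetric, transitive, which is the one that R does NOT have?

Serial: yes — every world has a successor (e.g. w0 R w0).
Symmetric: no — w0 R w1 but not w1 R w0.
Transitive: yes — every two-step R-path is closed by a direct edge.
Only symmetric fails.

symmetric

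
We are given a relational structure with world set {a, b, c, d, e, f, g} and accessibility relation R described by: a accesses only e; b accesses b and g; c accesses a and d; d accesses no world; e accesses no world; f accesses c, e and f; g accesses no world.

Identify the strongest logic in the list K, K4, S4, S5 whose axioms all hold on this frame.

K

Transitive (axiom 4): no — c R a and a R e, but not c R e.
Reflexive (axiom T): no — a is not related to itself.
Euclidean (axiom 5): no — c R a and c R d, but not a R d.
So F validates K; K4 would additionally require R to be transitive. The strongest is K.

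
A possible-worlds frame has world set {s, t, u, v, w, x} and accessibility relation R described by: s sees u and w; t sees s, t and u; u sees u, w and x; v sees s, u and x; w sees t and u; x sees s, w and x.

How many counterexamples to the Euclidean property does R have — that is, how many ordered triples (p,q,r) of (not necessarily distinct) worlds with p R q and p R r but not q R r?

18

Enumerating: (s,w,w), (t,s,s), (t,s,t), (t,u,s), (t,u,t), (u,w,w), (u,w,x), (u,x,u), (v,s,s), (v,s,x), (v,u,s), (v,x,u), (w,u,t), (x,s,s), (x,s,x), (x,w,s), (x,w,w), (x,w,x).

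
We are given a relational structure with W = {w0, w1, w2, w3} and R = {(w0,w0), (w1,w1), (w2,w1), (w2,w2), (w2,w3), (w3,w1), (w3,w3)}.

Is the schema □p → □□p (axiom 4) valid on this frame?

Yes

By correspondence theory, 4 is valid on a frame iff R is transitive.
Transitive: yes — every two-step R-path is closed by a direct edge.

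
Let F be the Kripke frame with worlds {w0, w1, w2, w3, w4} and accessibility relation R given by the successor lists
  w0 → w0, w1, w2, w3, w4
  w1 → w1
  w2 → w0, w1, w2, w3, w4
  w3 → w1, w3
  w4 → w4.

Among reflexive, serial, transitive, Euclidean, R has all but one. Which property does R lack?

Euclidean

Reflexive: yes — every world is R-related to itself.
Serial: yes — every world has a successor (e.g. w0 R w0).
Transitive: yes — every two-step R-path is closed by a direct edge.
Euclidean: no — w0 R w1 and w0 R w2, but not w1 R w2.
Only Euclidean fails.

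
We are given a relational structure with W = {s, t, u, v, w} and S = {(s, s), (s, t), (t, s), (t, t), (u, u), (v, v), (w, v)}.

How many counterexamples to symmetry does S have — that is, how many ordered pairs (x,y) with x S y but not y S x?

Enumerating: (w,v).

1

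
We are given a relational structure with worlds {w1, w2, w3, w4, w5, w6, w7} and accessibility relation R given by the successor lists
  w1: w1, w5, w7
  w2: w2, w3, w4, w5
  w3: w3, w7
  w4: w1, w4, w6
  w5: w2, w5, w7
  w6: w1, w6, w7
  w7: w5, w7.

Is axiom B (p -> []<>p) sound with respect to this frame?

Axiom B corresponds to the accessibility relation being symmetric.
Symmetric: no — w1 R w5 but not w5 R w1.

No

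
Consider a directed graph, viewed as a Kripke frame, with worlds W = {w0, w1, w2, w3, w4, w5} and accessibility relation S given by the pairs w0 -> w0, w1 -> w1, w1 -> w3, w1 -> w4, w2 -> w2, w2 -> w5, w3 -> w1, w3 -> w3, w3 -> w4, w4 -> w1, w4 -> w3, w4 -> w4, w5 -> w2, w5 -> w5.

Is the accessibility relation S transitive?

Transitive: yes — every two-step S-path is closed by a direct edge.

Yes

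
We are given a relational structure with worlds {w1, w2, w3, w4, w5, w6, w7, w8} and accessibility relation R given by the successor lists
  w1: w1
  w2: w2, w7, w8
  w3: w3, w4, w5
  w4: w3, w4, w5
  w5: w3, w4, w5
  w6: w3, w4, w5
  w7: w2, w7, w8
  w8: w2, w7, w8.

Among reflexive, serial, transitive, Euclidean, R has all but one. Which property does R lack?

Reflexive: no — w6 is not related to itself.
Serial: yes — every world has a successor (e.g. w1 R w1).
Transitive: yes — every two-step R-path is closed by a direct edge.
Euclidean: yes — any two successors of a common world are R-related.
Only reflexive fails.

reflexive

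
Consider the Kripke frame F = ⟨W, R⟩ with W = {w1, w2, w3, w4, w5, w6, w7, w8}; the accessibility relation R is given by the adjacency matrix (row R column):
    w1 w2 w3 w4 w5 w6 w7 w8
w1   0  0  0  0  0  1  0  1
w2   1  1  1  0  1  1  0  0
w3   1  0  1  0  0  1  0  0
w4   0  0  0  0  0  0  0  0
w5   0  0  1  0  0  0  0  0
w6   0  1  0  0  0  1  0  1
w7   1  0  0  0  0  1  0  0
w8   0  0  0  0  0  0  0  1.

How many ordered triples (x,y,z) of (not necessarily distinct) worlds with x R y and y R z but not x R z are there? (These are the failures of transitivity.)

14

Enumerating: (w1,w6,w2), (w2,w1,w8), (w2,w6,w8), (w3,w1,w8), (w3,w6,w2), (w3,w6,w8), (w5,w3,w1), (w5,w3,w6), (w6,w2,w1), (w6,w2,w3), (w6,w2,w5), (w7,w1,w8), (w7,w6,w2), (w7,w6,w8).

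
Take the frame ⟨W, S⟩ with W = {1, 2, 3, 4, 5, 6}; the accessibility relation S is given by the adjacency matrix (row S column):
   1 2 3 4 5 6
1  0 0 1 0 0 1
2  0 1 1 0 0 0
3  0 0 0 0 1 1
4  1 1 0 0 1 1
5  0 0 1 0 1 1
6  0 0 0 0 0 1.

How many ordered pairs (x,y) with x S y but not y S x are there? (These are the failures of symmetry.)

Enumerating: (1,3), (1,6), (2,3), (3,6), (4,1), (4,2), (4,5), (4,6), (5,6).

9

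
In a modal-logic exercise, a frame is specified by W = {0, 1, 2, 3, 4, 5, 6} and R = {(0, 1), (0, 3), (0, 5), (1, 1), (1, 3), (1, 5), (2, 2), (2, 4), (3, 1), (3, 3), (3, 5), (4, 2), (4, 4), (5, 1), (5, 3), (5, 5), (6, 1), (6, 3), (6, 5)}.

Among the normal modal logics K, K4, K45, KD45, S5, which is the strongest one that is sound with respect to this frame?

Transitive (axiom 4): yes — every two-step R-path is closed by a direct edge.
Euclidean (axiom 5): yes — any two successors of a common world are R-related.
Serial (axiom D): yes — every world has a successor (e.g. 0 R 1).
Reflexive (axiom T): no — 0 is not related to itself.
So F validates K, K4, K45, KD45; S5 would additionally require R to be reflexive. The strongest is KD45.

KD45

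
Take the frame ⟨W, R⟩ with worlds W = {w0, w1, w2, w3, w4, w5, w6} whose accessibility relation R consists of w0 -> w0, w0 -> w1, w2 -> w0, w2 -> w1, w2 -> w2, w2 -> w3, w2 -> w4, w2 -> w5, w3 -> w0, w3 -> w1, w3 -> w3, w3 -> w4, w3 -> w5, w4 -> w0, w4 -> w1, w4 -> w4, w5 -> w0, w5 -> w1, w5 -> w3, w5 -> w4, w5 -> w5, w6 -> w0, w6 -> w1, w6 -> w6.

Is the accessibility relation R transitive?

Yes

Transitive: yes — every two-step R-path is closed by a direct edge.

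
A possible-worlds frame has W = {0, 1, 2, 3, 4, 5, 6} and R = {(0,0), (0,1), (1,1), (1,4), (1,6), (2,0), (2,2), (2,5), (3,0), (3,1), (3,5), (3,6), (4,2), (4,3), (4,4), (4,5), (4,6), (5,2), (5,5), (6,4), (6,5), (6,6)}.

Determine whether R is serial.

Serial: yes — every world has a successor (e.g. 0 R 0).

Yes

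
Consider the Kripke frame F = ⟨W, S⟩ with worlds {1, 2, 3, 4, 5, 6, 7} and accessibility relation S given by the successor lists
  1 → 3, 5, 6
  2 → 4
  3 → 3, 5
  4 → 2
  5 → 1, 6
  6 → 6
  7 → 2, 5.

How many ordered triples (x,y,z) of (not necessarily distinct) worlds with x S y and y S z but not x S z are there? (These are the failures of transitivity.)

10

Enumerating: (1,5,1), (2,4,2), (3,5,1), (3,5,6), (4,2,4), (5,1,3), (5,1,5), (7,2,4), (7,5,1), (7,5,6).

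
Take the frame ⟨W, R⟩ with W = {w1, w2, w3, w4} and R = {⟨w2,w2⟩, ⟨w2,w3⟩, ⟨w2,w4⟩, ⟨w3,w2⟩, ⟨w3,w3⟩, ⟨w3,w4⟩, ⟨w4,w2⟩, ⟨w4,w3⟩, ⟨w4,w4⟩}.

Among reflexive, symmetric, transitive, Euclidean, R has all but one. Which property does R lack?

reflexive

Reflexive: no — w1 is not related to itself.
Symmetric: yes — every pair in R has its reverse in R.
Transitive: yes — every two-step R-path is closed by a direct edge.
Euclidean: yes — any two successors of a common world are R-related.
Only reflexive fails.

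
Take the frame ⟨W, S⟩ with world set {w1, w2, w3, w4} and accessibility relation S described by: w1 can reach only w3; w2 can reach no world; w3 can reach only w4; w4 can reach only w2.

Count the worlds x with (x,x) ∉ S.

4

Enumerating: w1, w2, w3, w4.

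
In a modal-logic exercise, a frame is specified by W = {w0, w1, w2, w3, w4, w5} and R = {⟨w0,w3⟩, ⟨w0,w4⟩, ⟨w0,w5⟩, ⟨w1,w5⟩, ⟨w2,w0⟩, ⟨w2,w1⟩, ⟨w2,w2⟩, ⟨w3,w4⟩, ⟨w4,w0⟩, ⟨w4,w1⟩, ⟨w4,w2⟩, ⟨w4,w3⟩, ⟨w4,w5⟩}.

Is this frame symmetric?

Symmetric: no — w0 R w3 but not w3 R w0.

No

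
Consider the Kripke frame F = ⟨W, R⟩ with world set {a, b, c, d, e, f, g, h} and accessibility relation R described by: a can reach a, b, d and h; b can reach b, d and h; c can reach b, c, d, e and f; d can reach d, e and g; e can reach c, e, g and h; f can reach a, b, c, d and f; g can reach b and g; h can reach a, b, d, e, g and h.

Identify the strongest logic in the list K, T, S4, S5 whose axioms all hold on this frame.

Reflexive (axiom T): yes — every world is R-related to itself.
Transitive (axiom 4): no — a R d and d R e, but not a R e.
Euclidean (axiom 5): no — a R d and a R b, but not d R b.
So F validates K, T; S4 would additionally require R to be transitive. The strongest is T.

T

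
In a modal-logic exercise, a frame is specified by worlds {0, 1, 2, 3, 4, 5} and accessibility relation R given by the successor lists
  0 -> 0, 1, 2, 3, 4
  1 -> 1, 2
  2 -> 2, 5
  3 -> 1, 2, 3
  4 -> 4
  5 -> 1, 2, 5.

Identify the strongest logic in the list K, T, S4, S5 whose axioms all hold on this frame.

Reflexive (axiom T): yes — every world is R-related to itself.
Transitive (axiom 4): no — 0 R 2 and 2 R 5, but not 0 R 5.
Euclidean (axiom 5): no — 0 R 1 and 0 R 3, but not 1 R 3.
So F validates K, T; S4 would additionally require R to be transitive. The strongest is T.

T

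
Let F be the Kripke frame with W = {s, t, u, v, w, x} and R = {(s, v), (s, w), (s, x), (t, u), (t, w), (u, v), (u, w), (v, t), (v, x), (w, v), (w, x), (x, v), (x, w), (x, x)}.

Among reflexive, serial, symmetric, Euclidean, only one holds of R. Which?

serial

Reflexive: no — s is not related to itself.
Serial: yes — every world has a successor (e.g. s R v).
Symmetric: no — s R v but not v R s.
Euclidean: no — s R v and s R w, but not v R w.
Only serial holds.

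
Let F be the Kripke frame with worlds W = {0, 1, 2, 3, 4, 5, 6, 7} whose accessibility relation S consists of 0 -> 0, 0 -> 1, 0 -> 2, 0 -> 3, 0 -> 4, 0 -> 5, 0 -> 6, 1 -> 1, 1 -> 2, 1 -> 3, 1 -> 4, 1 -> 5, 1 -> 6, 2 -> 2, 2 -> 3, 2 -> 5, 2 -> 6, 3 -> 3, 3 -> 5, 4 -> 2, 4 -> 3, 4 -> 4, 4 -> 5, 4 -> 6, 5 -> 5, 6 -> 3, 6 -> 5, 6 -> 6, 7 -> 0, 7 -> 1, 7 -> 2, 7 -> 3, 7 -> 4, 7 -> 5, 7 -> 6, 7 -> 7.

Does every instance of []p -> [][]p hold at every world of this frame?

Yes

The schema 4 characterises exactly the transitive frames.
Transitive: yes — every two-step S-path is closed by a direct edge.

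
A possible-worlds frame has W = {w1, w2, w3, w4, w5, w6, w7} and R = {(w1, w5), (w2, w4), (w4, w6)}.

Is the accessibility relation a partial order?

No

Reflexive: no — w1 is not related to itself.
Transitive: no — w2 R w4 and w4 R w6, but not w2 R w6.
Antisymmetric: yes — no distinct pair is related both ways.
So R is not a partial order.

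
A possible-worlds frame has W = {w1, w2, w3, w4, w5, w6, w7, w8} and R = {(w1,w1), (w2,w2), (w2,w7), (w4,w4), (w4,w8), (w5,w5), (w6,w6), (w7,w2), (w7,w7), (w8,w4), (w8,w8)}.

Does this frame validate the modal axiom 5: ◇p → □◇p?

Yes

By correspondence theory, 5 is valid on a frame iff R is Euclidean.
Euclidean: yes — any two successors of a common world are R-related.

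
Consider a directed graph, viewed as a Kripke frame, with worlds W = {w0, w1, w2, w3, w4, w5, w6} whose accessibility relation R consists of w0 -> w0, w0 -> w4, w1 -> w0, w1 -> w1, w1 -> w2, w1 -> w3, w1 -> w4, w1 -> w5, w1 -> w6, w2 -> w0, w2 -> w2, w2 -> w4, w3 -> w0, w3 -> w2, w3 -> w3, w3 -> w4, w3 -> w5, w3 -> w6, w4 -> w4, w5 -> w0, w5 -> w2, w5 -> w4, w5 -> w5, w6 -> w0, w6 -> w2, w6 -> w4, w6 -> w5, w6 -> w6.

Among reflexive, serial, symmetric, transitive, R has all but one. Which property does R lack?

symmetric

Reflexive: yes — every world is R-related to itself.
Serial: yes — every world has a successor (e.g. w0 R w0).
Symmetric: no — w0 R w4 but not w4 R w0.
Transitive: yes — every two-step R-path is closed by a direct edge.
Only symmetric fails.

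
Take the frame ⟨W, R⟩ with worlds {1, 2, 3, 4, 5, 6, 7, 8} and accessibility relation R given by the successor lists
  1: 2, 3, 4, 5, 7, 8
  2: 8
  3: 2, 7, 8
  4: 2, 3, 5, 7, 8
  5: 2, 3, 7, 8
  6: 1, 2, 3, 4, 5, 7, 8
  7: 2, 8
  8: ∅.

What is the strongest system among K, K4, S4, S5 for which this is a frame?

Transitive (axiom 4): yes — every two-step R-path is closed by a direct edge.
Reflexive (axiom T): no — 1 is not related to itself.
Euclidean (axiom 5): no — 1 R 2 and 1 R 3, but not 2 R 3.
So F validates K, K4; S4 would additionally require R to be reflexive. The strongest is K4.

K4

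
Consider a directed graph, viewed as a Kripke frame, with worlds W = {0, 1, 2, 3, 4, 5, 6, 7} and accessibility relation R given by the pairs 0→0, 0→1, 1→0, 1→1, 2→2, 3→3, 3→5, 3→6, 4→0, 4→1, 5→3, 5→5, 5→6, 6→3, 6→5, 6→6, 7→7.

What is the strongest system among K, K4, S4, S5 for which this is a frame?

Transitive (axiom 4): yes — every two-step R-path is closed by a direct edge.
Reflexive (axiom T): no — 4 is not related to itself.
Euclidean (axiom 5): yes — any two successors of a common world are R-related.
So F validates K, K4; S4 would additionally require R to be reflexive. The strongest is K4.

K4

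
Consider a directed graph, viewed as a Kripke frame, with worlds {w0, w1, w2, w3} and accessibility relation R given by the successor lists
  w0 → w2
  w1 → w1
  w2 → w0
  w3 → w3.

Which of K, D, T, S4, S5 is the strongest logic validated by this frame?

Serial (axiom D): yes — every world has a successor (e.g. w0 R w2).
Reflexive (axiom T): no — w0 is not related to itself.
Transitive (axiom 4): no — w0 R w2 and w2 R w0, but not w0 R w0.
Euclidean (axiom 5): no — w0 R w2 and w0 R w2, but not w2 R w2.
So F validates K, D; T would additionally require R to be reflexive. The strongest is D.

D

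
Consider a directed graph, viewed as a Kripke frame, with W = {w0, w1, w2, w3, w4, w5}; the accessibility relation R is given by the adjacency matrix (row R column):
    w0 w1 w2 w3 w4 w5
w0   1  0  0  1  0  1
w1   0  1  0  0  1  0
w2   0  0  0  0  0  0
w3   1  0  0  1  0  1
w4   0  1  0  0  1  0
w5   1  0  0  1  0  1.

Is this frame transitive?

Transitive: yes — every two-step R-path is closed by a direct edge.

Yes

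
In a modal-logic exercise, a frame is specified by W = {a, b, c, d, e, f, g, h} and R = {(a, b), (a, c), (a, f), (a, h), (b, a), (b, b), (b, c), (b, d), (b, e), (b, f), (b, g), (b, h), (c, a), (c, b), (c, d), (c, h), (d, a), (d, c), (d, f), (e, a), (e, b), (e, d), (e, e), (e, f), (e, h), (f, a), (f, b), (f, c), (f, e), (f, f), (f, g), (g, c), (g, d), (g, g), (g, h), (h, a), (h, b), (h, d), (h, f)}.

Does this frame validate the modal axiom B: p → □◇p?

No

The schema B characterises exactly the symmetric frames.
Symmetric: no — b R d but not d R b.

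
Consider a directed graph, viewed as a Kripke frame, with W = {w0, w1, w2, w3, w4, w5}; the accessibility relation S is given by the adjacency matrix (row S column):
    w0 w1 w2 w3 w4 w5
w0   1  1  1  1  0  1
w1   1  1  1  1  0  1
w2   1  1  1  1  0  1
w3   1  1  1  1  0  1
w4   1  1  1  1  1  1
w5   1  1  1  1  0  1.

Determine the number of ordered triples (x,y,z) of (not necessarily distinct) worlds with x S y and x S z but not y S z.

Enumerating: (w4,w0,w4), (w4,w1,w4), (w4,w2,w4), (w4,w3,w4), (w4,w5,w4).

5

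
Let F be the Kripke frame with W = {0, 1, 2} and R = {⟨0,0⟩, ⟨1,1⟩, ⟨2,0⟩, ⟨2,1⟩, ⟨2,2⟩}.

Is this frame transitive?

Yes

Transitive: yes — every two-step R-path is closed by a direct edge.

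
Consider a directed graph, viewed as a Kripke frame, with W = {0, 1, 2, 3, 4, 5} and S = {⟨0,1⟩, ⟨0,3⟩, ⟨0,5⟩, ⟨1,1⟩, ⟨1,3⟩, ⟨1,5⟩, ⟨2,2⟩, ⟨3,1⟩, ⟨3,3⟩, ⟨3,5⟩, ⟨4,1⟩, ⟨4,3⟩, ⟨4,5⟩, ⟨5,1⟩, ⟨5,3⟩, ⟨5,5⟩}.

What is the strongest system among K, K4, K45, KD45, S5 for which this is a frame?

KD45

Transitive (axiom 4): yes — every two-step S-path is closed by a direct edge.
Euclidean (axiom 5): yes — any two successors of a common world are S-related.
Serial (axiom D): yes — every world has a successor (e.g. 0 S 1).
Reflexive (axiom T): no — 0 is not related to itself.
So F validates K, K4, K45, KD45; S5 would additionally require S to be reflexive. The strongest is KD45.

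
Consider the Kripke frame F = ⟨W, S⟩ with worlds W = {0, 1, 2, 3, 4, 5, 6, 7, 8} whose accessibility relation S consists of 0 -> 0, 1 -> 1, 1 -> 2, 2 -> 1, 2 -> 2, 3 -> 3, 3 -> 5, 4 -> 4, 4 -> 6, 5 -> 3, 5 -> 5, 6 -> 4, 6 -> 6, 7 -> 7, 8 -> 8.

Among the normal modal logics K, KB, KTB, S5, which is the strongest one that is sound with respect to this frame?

Symmetric (axiom B): yes — every pair in S has its reverse in S.
Reflexive (axiom T): yes — every world is S-related to itself.
Euclidean (axiom 5): yes — any two successors of a common world are S-related.
So F validates K, KB, KTB, S5. The strongest is S5.

S5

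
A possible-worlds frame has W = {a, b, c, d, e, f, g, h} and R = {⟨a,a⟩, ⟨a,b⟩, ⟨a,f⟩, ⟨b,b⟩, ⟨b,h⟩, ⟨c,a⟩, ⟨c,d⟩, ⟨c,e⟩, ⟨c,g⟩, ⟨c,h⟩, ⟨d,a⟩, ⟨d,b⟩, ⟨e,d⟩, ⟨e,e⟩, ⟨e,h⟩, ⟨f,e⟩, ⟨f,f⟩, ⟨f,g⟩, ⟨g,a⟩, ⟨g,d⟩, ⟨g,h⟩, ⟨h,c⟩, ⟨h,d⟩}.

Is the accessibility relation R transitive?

Transitive: no — a R b and b R h, but not a R h.

No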